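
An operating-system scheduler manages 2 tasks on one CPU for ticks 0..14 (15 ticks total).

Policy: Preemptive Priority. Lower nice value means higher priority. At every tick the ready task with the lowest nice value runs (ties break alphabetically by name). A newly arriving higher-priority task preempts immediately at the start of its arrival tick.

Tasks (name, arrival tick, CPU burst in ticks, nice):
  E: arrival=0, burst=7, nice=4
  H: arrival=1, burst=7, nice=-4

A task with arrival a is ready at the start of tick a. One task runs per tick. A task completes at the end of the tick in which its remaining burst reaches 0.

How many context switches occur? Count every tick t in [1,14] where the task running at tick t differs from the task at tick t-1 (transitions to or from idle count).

context switches = 3

t=0: ready={E} → run E
t=1: ready={E,H} → run H
t=2: ready={E,H} → run H
t=3: ready={E,H} → run H
t=4: ready={E,H} → run H
t=5: ready={E,H} → run H
t=6: ready={E,H} → run H
t=7: ready={E,H} → run H
t=8: ready={E} → run E
t=9: ready={E} → run E
t=10: ready={E} → run E
t=11: ready={E} → run E
t=12: ready={E} → run E
t=13: ready={E} → run E
t=14: (idle)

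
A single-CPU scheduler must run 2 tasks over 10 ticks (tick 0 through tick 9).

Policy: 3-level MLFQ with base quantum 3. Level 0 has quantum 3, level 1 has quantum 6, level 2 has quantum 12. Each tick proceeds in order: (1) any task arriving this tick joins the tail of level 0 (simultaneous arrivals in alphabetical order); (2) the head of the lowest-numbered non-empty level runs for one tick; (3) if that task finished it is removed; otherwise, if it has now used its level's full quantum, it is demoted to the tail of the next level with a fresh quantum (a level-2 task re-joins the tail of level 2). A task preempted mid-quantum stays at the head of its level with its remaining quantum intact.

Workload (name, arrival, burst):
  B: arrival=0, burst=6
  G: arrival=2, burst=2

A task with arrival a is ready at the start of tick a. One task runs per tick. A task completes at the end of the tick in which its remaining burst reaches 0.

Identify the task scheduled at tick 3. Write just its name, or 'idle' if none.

running at tick 3 = G

t=0: L0/L1/L2 = B/-/- → run B
t=1: L0/L1/L2 = B/-/- → run B
t=2: L0/L1/L2 = BG/-/- → run B
t=3: L0/L1/L2 = G/B/- → run G
t=4: L0/L1/L2 = G/B/- → run G
t=5: L0/L1/L2 = -/B/- → run B
t=6: L0/L1/L2 = -/B/- → run B
t=7: L0/L1/L2 = -/B/- → run B
t=8: (idle)
t=9: (idle)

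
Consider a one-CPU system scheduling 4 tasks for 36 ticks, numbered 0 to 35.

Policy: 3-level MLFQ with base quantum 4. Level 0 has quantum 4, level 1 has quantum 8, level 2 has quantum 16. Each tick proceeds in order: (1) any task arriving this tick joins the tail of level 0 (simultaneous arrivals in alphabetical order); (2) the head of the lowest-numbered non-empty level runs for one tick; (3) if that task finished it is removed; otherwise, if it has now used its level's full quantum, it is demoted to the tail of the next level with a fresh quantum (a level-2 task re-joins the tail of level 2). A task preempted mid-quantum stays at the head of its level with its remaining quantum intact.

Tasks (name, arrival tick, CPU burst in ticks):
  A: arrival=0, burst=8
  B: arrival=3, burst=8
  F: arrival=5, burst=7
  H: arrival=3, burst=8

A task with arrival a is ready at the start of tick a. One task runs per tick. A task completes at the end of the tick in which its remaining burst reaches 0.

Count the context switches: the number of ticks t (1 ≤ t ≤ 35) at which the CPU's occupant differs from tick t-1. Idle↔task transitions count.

context switches = 8

t=0: L0/L1/L2 = A/-/- → run A
t=1: L0/L1/L2 = A/-/- → run A
t=2: L0/L1/L2 = A/-/- → run A
t=3: L0/L1/L2 = ABH/-/- → run A
t=4: L0/L1/L2 = BH/A/- → run B
t=5: L0/L1/L2 = BHF/A/- → run B
t=6: L0/L1/L2 = BHF/A/- → run B
t=7: L0/L1/L2 = BHF/A/- → run B
t=8: L0/L1/L2 = HF/AB/- → run H
t=9: L0/L1/L2 = HF/AB/- → run H
t=10: L0/L1/L2 = HF/AB/- → run H
t=11: L0/L1/L2 = HF/AB/- → run H
t=12: L0/L1/L2 = F/ABH/- → run F
t=13: L0/L1/L2 = F/ABH/- → run F
t=14: L0/L1/L2 = F/ABH/- → run F
t=15: L0/L1/L2 = F/ABH/- → run F
t=16: L0/L1/L2 = -/ABHF/- → run A
t=17: L0/L1/L2 = -/ABHF/- → run A
t=18: L0/L1/L2 = -/ABHF/- → run A
t=19: L0/L1/L2 = -/ABHF/- → run A
t=20: L0/L1/L2 = -/BHF/- → run B
t=21: L0/L1/L2 = -/BHF/- → run B
t=22: L0/L1/L2 = -/BHF/- → run B
t=23: L0/L1/L2 = -/BHF/- → run B
t=24: L0/L1/L2 = -/HF/- → run H
t=25: L0/L1/L2 = -/HF/- → run H
t=26: L0/L1/L2 = -/HF/- → run H
t=27: L0/L1/L2 = -/HF/- → run H
t=28: L0/L1/L2 = -/F/- → run F
t=29: L0/L1/L2 = -/F/- → run F
t=30: L0/L1/L2 = -/F/- → run F
t=31: (idle)
t=32: (idle)
t=33: (idle)
t=34: (idle)
t=35: (idle)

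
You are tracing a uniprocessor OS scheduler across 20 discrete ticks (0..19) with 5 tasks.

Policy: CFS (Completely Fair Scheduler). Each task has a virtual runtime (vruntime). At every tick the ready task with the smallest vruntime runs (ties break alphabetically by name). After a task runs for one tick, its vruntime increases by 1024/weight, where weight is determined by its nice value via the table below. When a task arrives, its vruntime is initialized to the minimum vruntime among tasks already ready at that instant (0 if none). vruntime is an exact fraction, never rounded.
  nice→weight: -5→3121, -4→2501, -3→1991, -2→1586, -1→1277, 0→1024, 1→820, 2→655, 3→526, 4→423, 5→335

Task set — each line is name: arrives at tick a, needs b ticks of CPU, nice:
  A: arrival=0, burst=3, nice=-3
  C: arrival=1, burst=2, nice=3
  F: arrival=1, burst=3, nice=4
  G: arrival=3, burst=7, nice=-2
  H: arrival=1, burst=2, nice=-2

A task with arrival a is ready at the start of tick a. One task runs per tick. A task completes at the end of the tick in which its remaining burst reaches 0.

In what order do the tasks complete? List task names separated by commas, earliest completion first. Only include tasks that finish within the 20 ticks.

completion order = A, H, C, G, F

t=0: vr[A=0] → run A
t=1: vr[A=1024/1991 C=1024/1991 F=1024/1991 H=1024/1991] → run A
t=2: vr[A=2048/1991 C=1024/1991 F=1024/1991 H=1024/1991] → run C
t=3: vr[A=2048/1991 C=1288704/523633 F=1024/1991 G=1024/1991 H=1024/1991] → run F
t=4: vr[A=2048/1991 C=1288704/523633 F=2471936/842193 G=1024/1991 H=1024/1991] → run G
t=5: vr[A=2048/1991 C=1288704/523633 F=2471936/842193 G=1831424/1578863 H=1024/1991] → run H
t=6: vr[A=2048/1991 C=1288704/523633 F=2471936/842193 G=1831424/1578863 H=1831424/1578863] → run A
t=7: vr[C=1288704/523633 F=2471936/842193 G=1831424/1578863 H=1831424/1578863] → run G
t=8: vr[C=1288704/523633 F=2471936/842193 G=2850816/1578863 H=1831424/1578863] → run H
t=9: vr[C=1288704/523633 F=2471936/842193 G=2850816/1578863] → run G
t=10: vr[C=1288704/523633 F=2471936/842193 G=3870208/1578863] → run G
t=11: vr[C=1288704/523633 F=2471936/842193 G=4889600/1578863] → run C
t=12: vr[F=2471936/842193 G=4889600/1578863] → run F
t=13: vr[F=4510720/842193 G=4889600/1578863] → run G
t=14: vr[F=4510720/842193 G=5908992/1578863] → run G
t=15: vr[F=4510720/842193 G=6928384/1578863] → run G
t=16: vr[F=4510720/842193] → run F
t=17: (idle)
t=18: (idle)
t=19: (idle)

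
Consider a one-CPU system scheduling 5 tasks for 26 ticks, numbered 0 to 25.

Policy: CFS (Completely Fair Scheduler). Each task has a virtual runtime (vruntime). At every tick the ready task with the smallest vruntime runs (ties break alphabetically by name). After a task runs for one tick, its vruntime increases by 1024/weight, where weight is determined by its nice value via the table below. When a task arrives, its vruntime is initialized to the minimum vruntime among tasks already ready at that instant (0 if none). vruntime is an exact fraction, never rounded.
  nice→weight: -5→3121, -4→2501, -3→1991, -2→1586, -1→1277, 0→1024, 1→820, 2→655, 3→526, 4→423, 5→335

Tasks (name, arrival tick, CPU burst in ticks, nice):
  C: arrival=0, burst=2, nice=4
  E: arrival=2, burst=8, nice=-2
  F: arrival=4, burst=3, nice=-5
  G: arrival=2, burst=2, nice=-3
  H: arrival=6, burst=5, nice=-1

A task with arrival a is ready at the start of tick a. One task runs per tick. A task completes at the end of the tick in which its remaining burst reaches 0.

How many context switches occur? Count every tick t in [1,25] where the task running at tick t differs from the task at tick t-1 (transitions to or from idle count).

context switches = 17

t=0: vr[C=0] → run C
t=1: vr[C=1024/423] → run C
t=2: vr[E=0 G=0] → run E
t=3: vr[E=512/793 G=0] → run G
t=4: vr[E=512/793 F=1024/1991 G=1024/1991] → run F
t=5: vr[E=512/793 F=5234688/6213911 G=1024/1991] → run G
t=6: vr[E=512/793 F=5234688/6213911 H=512/793] → run E
t=7: vr[E=1024/793 F=5234688/6213911 H=512/793] → run H
t=8: vr[E=1024/793 F=5234688/6213911 H=1465856/1012661] → run F
t=9: vr[E=1024/793 F=7273472/6213911 H=1465856/1012661] → run F
t=10: vr[E=1024/793 H=1465856/1012661] → run E
t=11: vr[E=1536/793 H=1465856/1012661] → run H
t=12: vr[E=1536/793 H=2277888/1012661] → run E
t=13: vr[E=2048/793 H=2277888/1012661] → run H
t=14: vr[E=2048/793 H=3089920/1012661] → run E
t=15: vr[E=2560/793 H=3089920/1012661] → run H
t=16: vr[E=2560/793 H=3901952/1012661] → run E
t=17: vr[E=3072/793 H=3901952/1012661] → run H
t=18: vr[E=3072/793] → run E
t=19: vr[E=3584/793] → run E
t=20: (idle)
t=21: (idle)
t=22: (idle)
t=23: (idle)
t=24: (idle)
t=25: (idle)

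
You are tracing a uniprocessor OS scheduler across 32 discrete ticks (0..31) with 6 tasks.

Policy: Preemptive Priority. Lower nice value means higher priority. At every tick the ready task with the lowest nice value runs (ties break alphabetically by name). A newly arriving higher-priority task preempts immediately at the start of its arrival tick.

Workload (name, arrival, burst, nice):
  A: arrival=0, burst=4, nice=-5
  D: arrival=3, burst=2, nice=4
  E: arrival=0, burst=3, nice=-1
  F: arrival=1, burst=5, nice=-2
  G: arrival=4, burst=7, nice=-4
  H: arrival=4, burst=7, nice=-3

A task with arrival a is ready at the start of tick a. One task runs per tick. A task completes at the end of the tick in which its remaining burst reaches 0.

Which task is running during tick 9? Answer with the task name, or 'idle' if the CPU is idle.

t=0: ready={A,E} → run A
t=1: ready={A,E,F} → run A
t=2: ready={A,E,F} → run A
t=3: ready={A,D,E,F} → run A
t=4: ready={D,E,F,G,H} → run G
t=5: ready={D,E,F,G,H} → run G
t=6: ready={D,E,F,G,H} → run G
t=7: ready={D,E,F,G,H} → run G
t=8: ready={D,E,F,G,H} → run G
t=9: ready={D,E,F,G,H} → run G
t=10: ready={D,E,F,G,H} → run G
t=11: ready={D,E,F,H} → run H
t=12: ready={D,E,F,H} → run H
t=13: ready={D,E,F,H} → run H
t=14: ready={D,E,F,H} → run H
t=15: ready={D,E,F,H} → run H
t=16: ready={D,E,F,H} → run H
t=17: ready={D,E,F,H} → run H
t=18: ready={D,E,F} → run F
t=19: ready={D,E,F} → run F
t=20: ready={D,E,F} → run F
t=21: ready={D,E,F} → run F
t=22: ready={D,E,F} → run F
t=23: ready={D,E} → run E
t=24: ready={D,E} → run E
t=25: ready={D,E} → run E
t=26: ready={D} → run D
t=27: ready={D} → run D
t=28: (idle)
t=29: (idle)
t=30: (idle)
t=31: (idle)

running at tick 9 = G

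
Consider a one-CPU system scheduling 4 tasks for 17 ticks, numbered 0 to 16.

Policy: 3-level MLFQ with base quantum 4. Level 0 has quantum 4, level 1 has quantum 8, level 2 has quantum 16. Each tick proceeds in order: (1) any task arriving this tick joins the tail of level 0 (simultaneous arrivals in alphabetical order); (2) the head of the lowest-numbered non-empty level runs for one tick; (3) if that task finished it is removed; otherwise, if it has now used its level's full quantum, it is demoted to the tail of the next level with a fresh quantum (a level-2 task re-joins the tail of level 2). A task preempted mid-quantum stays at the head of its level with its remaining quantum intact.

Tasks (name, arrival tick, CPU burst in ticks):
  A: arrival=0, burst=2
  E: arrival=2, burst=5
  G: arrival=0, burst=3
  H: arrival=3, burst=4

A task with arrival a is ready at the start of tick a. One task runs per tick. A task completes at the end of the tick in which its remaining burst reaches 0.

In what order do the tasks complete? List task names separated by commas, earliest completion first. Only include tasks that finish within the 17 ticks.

completion order = A, G, H, E

t=0: L0/L1/L2 = AG/-/- → run A
t=1: L0/L1/L2 = AG/-/- → run A
t=2: L0/L1/L2 = GE/-/- → run G
t=3: L0/L1/L2 = GEH/-/- → run G
t=4: L0/L1/L2 = GEH/-/- → run G
t=5: L0/L1/L2 = EH/-/- → run E
t=6: L0/L1/L2 = EH/-/- → run E
t=7: L0/L1/L2 = EH/-/- → run E
t=8: L0/L1/L2 = EH/-/- → run E
t=9: L0/L1/L2 = H/E/- → run H
t=10: L0/L1/L2 = H/E/- → run H
t=11: L0/L1/L2 = H/E/- → run H
t=12: L0/L1/L2 = H/E/- → run H
t=13: L0/L1/L2 = -/E/- → run E
t=14: (idle)
t=15: (idle)
t=16: (idle)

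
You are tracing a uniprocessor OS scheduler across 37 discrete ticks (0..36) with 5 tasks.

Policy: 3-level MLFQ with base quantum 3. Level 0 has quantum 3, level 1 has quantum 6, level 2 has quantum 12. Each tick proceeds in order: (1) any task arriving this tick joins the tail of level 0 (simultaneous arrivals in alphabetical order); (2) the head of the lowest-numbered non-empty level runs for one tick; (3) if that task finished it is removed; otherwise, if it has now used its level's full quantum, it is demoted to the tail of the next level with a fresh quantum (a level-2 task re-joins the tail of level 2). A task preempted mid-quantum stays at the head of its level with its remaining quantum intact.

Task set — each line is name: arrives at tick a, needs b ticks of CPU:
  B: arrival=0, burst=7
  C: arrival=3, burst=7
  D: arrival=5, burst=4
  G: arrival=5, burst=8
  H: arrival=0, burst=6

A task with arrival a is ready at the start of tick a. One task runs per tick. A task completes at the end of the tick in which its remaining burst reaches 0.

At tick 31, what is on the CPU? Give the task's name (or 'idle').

t=0: L0/L1/L2 = BH/-/- → run B
t=1: L0/L1/L2 = BH/-/- → run B
t=2: L0/L1/L2 = BH/-/- → run B
t=3: L0/L1/L2 = HC/B/- → run H
t=4: L0/L1/L2 = HC/B/- → run H
t=5: L0/L1/L2 = HCDG/B/- → run H
t=6: L0/L1/L2 = CDG/BH/- → run C
t=7: L0/L1/L2 = CDG/BH/- → run C
t=8: L0/L1/L2 = CDG/BH/- → run C
t=9: L0/L1/L2 = DG/BHC/- → run D
t=10: L0/L1/L2 = DG/BHC/- → run D
t=11: L0/L1/L2 = DG/BHC/- → run D
t=12: L0/L1/L2 = G/BHCD/- → run G
t=13: L0/L1/L2 = G/BHCD/- → run G
t=14: L0/L1/L2 = G/BHCD/- → run G
t=15: L0/L1/L2 = -/BHCDG/- → run B
t=16: L0/L1/L2 = -/BHCDG/- → run B
t=17: L0/L1/L2 = -/BHCDG/- → run B
t=18: L0/L1/L2 = -/BHCDG/- → run B
t=19: L0/L1/L2 = -/HCDG/- → run H
t=20: L0/L1/L2 = -/HCDG/- → run H
t=21: L0/L1/L2 = -/HCDG/- → run H
t=22: L0/L1/L2 = -/CDG/- → run C
t=23: L0/L1/L2 = -/CDG/- → run C
t=24: L0/L1/L2 = -/CDG/- → run C
t=25: L0/L1/L2 = -/CDG/- → run C
t=26: L0/L1/L2 = -/DG/- → run D
t=27: L0/L1/L2 = -/G/- → run G
t=28: L0/L1/L2 = -/G/- → run G
t=29: L0/L1/L2 = -/G/- → run G
t=30: L0/L1/L2 = -/G/- → run G
t=31: L0/L1/L2 = -/G/- → run G
t=32: (idle)
t=33: (idle)
t=34: (idle)
t=35: (idle)
t=36: (idle)

running at tick 31 = G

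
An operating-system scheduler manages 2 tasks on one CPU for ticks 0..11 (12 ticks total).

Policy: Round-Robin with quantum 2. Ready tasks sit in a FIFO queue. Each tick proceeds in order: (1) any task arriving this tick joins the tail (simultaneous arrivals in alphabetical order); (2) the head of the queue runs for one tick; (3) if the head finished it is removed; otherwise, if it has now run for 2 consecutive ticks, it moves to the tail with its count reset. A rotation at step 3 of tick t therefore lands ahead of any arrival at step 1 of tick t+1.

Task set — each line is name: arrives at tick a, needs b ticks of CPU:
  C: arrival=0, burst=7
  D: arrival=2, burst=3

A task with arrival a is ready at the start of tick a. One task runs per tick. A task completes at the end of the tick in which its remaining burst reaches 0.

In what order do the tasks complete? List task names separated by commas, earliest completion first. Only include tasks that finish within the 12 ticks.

completion order = D, C

t=0: queue=[C] q_used=0 → run C
t=1: queue=[C] q_used=1 → run C
t=2: queue=[C,D] q_used=0 → run C
t=3: queue=[C,D] q_used=1 → run C
t=4: queue=[D,C] q_used=0 → run D
t=5: queue=[D,C] q_used=1 → run D
t=6: queue=[C,D] q_used=0 → run C
t=7: queue=[C,D] q_used=1 → run C
t=8: queue=[D,C] q_used=0 → run D
t=9: queue=[C] q_used=0 → run C
t=10: (idle)
t=11: (idle)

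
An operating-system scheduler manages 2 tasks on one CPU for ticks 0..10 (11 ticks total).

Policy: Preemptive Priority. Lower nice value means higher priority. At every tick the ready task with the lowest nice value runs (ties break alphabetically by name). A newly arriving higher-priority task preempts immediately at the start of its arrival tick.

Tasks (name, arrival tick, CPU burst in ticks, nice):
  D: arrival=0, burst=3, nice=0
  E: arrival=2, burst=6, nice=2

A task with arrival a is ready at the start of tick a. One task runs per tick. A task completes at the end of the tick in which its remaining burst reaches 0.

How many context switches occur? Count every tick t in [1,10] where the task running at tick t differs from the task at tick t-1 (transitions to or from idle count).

t=0: ready={D} → run D
t=1: ready={D} → run D
t=2: ready={D,E} → run D
t=3: ready={E} → run E
t=4: ready={E} → run E
t=5: ready={E} → run E
t=6: ready={E} → run E
t=7: ready={E} → run E
t=8: ready={E} → run E
t=9: (idle)
t=10: (idle)

context switches = 2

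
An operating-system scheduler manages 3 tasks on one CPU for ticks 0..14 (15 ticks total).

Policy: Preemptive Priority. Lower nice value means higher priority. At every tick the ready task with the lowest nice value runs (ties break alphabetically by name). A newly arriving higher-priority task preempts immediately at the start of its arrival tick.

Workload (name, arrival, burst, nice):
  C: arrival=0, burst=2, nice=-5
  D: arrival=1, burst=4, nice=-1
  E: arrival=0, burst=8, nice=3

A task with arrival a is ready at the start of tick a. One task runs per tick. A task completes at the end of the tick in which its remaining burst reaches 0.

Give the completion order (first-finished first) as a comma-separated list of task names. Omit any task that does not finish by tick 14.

t=0: ready={C,E} → run C
t=1: ready={C,D,E} → run C
t=2: ready={D,E} → run D
t=3: ready={D,E} → run D
t=4: ready={D,E} → run D
t=5: ready={D,E} → run D
t=6: ready={E} → run E
t=7: ready={E} → run E
t=8: ready={E} → run E
t=9: ready={E} → run E
t=10: ready={E} → run E
t=11: ready={E} → run E
t=12: ready={E} → run E
t=13: ready={E} → run E
t=14: (idle)

completion order = C, D, E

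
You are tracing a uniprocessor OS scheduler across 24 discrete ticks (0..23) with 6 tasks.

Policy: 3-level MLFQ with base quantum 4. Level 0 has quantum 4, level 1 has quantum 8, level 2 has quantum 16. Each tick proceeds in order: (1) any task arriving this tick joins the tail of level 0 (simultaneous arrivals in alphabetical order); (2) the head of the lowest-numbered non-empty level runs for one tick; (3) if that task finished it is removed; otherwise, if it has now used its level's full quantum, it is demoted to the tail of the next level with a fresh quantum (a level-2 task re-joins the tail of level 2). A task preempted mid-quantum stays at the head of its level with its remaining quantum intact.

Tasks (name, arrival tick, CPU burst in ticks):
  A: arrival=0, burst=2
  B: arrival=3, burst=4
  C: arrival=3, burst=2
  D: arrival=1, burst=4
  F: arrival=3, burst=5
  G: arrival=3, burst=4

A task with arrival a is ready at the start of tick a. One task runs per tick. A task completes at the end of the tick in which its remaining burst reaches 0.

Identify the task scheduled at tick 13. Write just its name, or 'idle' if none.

running at tick 13 = F

t=0: L0/L1/L2 = A/-/- → run A
t=1: L0/L1/L2 = AD/-/- → run A
t=2: L0/L1/L2 = D/-/- → run D
t=3: L0/L1/L2 = DBCFG/-/- → run D
t=4: L0/L1/L2 = DBCFG/-/- → run D
t=5: L0/L1/L2 = DBCFG/-/- → run D
t=6: L0/L1/L2 = BCFG/-/- → run B
t=7: L0/L1/L2 = BCFG/-/- → run B
t=8: L0/L1/L2 = BCFG/-/- → run B
t=9: L0/L1/L2 = BCFG/-/- → run B
t=10: L0/L1/L2 = CFG/-/- → run C
t=11: L0/L1/L2 = CFG/-/- → run C
t=12: L0/L1/L2 = FG/-/- → run F
t=13: L0/L1/L2 = FG/-/- → run F
t=14: L0/L1/L2 = FG/-/- → run F
t=15: L0/L1/L2 = FG/-/- → run F
t=16: L0/L1/L2 = G/F/- → run G
t=17: L0/L1/L2 = G/F/- → run G
t=18: L0/L1/L2 = G/F/- → run G
t=19: L0/L1/L2 = G/F/- → run G
t=20: L0/L1/L2 = -/F/- → run F
t=21: (idle)
t=22: (idle)
t=23: (idle)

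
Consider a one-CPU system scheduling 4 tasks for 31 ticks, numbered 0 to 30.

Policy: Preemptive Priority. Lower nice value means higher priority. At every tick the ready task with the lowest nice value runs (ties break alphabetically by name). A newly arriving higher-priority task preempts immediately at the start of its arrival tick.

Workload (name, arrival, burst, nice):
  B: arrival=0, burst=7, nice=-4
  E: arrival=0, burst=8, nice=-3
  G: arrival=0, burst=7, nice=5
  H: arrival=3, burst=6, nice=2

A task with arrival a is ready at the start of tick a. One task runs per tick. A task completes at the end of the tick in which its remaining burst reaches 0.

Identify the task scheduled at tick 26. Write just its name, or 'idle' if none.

t=0: ready={B,E,G} → run B
t=1: ready={B,E,G} → run B
t=2: ready={B,E,G} → run B
t=3: ready={B,E,G,H} → run B
t=4: ready={B,E,G,H} → run B
t=5: ready={B,E,G,H} → run B
t=6: ready={B,E,G,H} → run B
t=7: ready={E,G,H} → run E
t=8: ready={E,G,H} → run E
t=9: ready={E,G,H} → run E
t=10: ready={E,G,H} → run E
t=11: ready={E,G,H} → run E
t=12: ready={E,G,H} → run E
t=13: ready={E,G,H} → run E
t=14: ready={E,G,H} → run E
t=15: ready={G,H} → run H
t=16: ready={G,H} → run H
t=17: ready={G,H} → run H
t=18: ready={G,H} → run H
t=19: ready={G,H} → run H
t=20: ready={G,H} → run H
t=21: ready={G} → run G
t=22: ready={G} → run G
t=23: ready={G} → run G
t=24: ready={G} → run G
t=25: ready={G} → run G
t=26: ready={G} → run G
t=27: ready={G} → run G
t=28: (idle)
t=29: (idle)
t=30: (idle)

running at tick 26 = G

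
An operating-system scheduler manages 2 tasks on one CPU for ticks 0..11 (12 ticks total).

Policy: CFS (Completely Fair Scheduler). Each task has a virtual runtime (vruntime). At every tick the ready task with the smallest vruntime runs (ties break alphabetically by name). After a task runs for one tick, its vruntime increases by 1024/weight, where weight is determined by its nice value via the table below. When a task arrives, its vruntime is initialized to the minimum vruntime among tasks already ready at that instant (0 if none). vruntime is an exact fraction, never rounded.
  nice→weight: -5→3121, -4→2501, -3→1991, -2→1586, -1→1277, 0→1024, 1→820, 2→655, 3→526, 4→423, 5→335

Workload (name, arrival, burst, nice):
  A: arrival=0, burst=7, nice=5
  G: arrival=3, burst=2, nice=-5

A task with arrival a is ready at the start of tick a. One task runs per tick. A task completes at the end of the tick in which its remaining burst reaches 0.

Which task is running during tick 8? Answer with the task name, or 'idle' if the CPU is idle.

running at tick 8 = A

t=0: vr[A=0] → run A
t=1: vr[A=1024/335] → run A
t=2: vr[A=2048/335] → run A
t=3: vr[A=3072/335 G=3072/335] → run A
t=4: vr[A=4096/335 G=3072/335] → run G
t=5: vr[A=4096/335 G=9930752/1045535] → run G
t=6: vr[A=4096/335] → run A
t=7: vr[A=1024/67] → run A
t=8: vr[A=6144/335] → run A
t=9: (idle)
t=10: (idle)
t=11: (idle)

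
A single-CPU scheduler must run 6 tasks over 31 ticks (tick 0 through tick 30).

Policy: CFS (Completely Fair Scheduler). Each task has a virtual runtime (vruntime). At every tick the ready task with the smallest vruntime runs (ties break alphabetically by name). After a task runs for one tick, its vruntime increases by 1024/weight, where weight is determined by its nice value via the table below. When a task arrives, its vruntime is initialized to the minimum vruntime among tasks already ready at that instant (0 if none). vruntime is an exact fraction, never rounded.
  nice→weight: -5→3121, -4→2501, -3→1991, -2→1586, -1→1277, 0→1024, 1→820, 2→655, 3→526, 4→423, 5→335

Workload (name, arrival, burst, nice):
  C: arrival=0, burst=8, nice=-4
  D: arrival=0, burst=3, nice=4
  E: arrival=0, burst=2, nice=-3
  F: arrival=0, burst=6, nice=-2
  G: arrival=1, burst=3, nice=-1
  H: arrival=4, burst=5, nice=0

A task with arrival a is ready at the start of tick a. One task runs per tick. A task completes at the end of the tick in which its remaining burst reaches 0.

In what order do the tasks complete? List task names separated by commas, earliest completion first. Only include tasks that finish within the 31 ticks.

t=0: vr[C=0 D=0 E=0 F=0] → run C
t=1: vr[C=1024/2501 D=0 E=0 F=0 G=0] → run D
t=2: vr[C=1024/2501 D=1024/423 E=0 F=0 G=0] → run E
t=3: vr[C=1024/2501 D=1024/423 E=1024/1991 F=0 G=0] → run F
t=4: vr[C=1024/2501 D=1024/423 E=1024/1991 F=512/793 G=0 H=0] → run G
t=5: vr[C=1024/2501 D=1024/423 E=1024/1991 F=512/793 G=1024/1277 H=0] → run H
t=6: vr[C=1024/2501 D=1024/423 E=1024/1991 F=512/793 G=1024/1277 H=1] → run C
t=7: vr[C=2048/2501 D=1024/423 E=1024/1991 F=512/793 G=1024/1277 H=1] → run E
t=8: vr[C=2048/2501 D=1024/423 F=512/793 G=1024/1277 H=1] → run F
t=9: vr[C=2048/2501 D=1024/423 F=1024/793 G=1024/1277 H=1] → run G
t=10: vr[C=2048/2501 D=1024/423 F=1024/793 G=2048/1277 H=1] → run C
t=11: vr[C=3072/2501 D=1024/423 F=1024/793 G=2048/1277 H=1] → run H
t=12: vr[C=3072/2501 D=1024/423 F=1024/793 G=2048/1277 H=2] → run C
t=13: vr[C=4096/2501 D=1024/423 F=1024/793 G=2048/1277 H=2] → run F
t=14: vr[C=4096/2501 D=1024/423 F=1536/793 G=2048/1277 H=2] → run G
t=15: vr[C=4096/2501 D=1024/423 F=1536/793 H=2] → run C
t=16: vr[C=5120/2501 D=1024/423 F=1536/793 H=2] → run F
t=17: vr[C=5120/2501 D=1024/423 F=2048/793 H=2] → run H
t=18: vr[C=5120/2501 D=1024/423 F=2048/793 H=3] → run C
t=19: vr[C=6144/2501 D=1024/423 F=2048/793 H=3] → run D
t=20: vr[C=6144/2501 D=2048/423 F=2048/793 H=3] → run C
t=21: vr[C=7168/2501 D=2048/423 F=2048/793 H=3] → run F
t=22: vr[C=7168/2501 D=2048/423 F=2560/793 H=3] → run C
t=23: vr[D=2048/423 F=2560/793 H=3] → run H
t=24: vr[D=2048/423 F=2560/793 H=4] → run F
t=25: vr[D=2048/423 H=4] → run H
t=26: vr[D=2048/423] → run D
t=27: (idle)
t=28: (idle)
t=29: (idle)
t=30: (idle)

completion order = E, G, C, F, H, D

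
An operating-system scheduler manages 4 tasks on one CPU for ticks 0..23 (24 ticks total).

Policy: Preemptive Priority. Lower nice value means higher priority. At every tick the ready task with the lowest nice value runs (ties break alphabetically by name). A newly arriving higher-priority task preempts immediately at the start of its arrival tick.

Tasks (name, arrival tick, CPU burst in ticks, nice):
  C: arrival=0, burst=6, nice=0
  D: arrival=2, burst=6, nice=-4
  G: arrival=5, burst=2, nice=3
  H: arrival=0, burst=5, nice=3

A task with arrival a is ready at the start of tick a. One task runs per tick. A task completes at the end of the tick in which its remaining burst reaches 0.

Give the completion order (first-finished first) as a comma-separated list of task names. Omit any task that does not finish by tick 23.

completion order = D, C, G, H

t=0: ready={C,H} → run C
t=1: ready={C,H} → run C
t=2: ready={C,D,H} → run D
t=3: ready={C,D,H} → run D
t=4: ready={C,D,H} → run D
t=5: ready={C,D,G,H} → run D
t=6: ready={C,D,G,H} → run D
t=7: ready={C,D,G,H} → run D
t=8: ready={C,G,H} → run C
t=9: ready={C,G,H} → run C
t=10: ready={C,G,H} → run C
t=11: ready={C,G,H} → run C
t=12: ready={G,H} → run G
t=13: ready={G,H} → run G
t=14: ready={H} → run H
t=15: ready={H} → run H
t=16: ready={H} → run H
t=17: ready={H} → run H
t=18: ready={H} → run H
t=19: (idle)
t=20: (idle)
t=21: (idle)
t=22: (idle)
t=23: (idle)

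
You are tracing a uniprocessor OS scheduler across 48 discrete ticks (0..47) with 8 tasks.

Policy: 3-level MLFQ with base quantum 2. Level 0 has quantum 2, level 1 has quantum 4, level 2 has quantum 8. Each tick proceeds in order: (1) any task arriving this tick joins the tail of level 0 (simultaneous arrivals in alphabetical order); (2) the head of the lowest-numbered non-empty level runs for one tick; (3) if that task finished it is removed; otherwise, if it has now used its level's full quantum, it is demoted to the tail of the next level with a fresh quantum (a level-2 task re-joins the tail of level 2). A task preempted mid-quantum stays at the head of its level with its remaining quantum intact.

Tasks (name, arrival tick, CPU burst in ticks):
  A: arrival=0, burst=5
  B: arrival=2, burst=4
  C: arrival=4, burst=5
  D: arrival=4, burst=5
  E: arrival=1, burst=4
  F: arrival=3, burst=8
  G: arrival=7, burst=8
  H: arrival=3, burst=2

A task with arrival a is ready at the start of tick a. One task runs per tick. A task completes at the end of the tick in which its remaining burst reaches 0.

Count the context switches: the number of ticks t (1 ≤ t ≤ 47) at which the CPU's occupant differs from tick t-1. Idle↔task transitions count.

t=0: L0/L1/L2 = A/-/- → run A
t=1: L0/L1/L2 = AE/-/- → run A
t=2: L0/L1/L2 = EB/A/- → run E
t=3: L0/L1/L2 = EBFH/A/- → run E
t=4: L0/L1/L2 = BFHCD/AE/- → run B
t=5: L0/L1/L2 = BFHCD/AE/- → run B
t=6: L0/L1/L2 = FHCD/AEB/- → run F
t=7: L0/L1/L2 = FHCDG/AEB/- → run F
t=8: L0/L1/L2 = HCDG/AEBF/- → run H
t=9: L0/L1/L2 = HCDG/AEBF/- → run H
t=10: L0/L1/L2 = CDG/AEBF/- → run C
t=11: L0/L1/L2 = CDG/AEBF/- → run C
t=12: L0/L1/L2 = DG/AEBFC/- → run D
t=13: L0/L1/L2 = DG/AEBFC/- → run D
t=14: L0/L1/L2 = G/AEBFCD/- → run G
t=15: L0/L1/L2 = G/AEBFCD/- → run G
t=16: L0/L1/L2 = -/AEBFCDG/- → run A
t=17: L0/L1/L2 = -/AEBFCDG/- → run A
t=18: L0/L1/L2 = -/AEBFCDG/- → run A
t=19: L0/L1/L2 = -/EBFCDG/- → run E
t=20: L0/L1/L2 = -/EBFCDG/- → run E
t=21: L0/L1/L2 = -/BFCDG/- → run B
t=22: L0/L1/L2 = -/BFCDG/- → run B
t=23: L0/L1/L2 = -/FCDG/- → run F
t=24: L0/L1/L2 = -/FCDG/- → run F
t=25: L0/L1/L2 = -/FCDG/- → run F
t=26: L0/L1/L2 = -/FCDG/- → run F
t=27: L0/L1/L2 = -/CDG/F → run C
t=28: L0/L1/L2 = -/CDG/F → run C
t=29: L0/L1/L2 = -/CDG/F → run C
t=30: L0/L1/L2 = -/DG/F → run D
t=31: L0/L1/L2 = -/DG/F → run D
t=32: L0/L1/L2 = -/DG/F → run D
t=33: L0/L1/L2 = -/G/F → run G
t=34: L0/L1/L2 = -/G/F → run G
t=35: L0/L1/L2 = -/G/F → run G
t=36: L0/L1/L2 = -/G/F → run G
t=37: L0/L1/L2 = -/-/FG → run F
t=38: L0/L1/L2 = -/-/FG → run F
t=39: L0/L1/L2 = -/-/G → run G
t=40: L0/L1/L2 = -/-/G → run G
t=41: (idle)
t=42: (idle)
t=43: (idle)
t=44: (idle)
t=45: (idle)
t=46: (idle)
t=47: (idle)

context switches = 17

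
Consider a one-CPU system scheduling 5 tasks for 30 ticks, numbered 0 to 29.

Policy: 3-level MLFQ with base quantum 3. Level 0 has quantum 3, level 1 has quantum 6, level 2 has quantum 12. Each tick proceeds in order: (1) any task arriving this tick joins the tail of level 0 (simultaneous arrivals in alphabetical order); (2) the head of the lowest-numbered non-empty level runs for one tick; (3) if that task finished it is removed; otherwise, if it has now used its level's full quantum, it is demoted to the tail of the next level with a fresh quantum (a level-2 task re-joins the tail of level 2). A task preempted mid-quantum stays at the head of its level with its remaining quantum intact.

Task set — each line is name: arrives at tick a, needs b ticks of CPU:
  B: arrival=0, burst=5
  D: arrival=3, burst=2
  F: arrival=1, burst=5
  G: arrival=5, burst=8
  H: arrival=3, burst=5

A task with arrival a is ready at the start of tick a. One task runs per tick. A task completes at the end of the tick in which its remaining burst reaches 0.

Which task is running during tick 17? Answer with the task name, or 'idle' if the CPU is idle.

running at tick 17 = F

t=0: L0/L1/L2 = B/-/- → run B
t=1: L0/L1/L2 = BF/-/- → run B
t=2: L0/L1/L2 = BF/-/- → run B
t=3: L0/L1/L2 = FDH/B/- → run F
t=4: L0/L1/L2 = FDH/B/- → run F
t=5: L0/L1/L2 = FDHG/B/- → run F
t=6: L0/L1/L2 = DHG/BF/- → run D
t=7: L0/L1/L2 = DHG/BF/- → run D
t=8: L0/L1/L2 = HG/BF/- → run H
t=9: L0/L1/L2 = HG/BF/- → run H
t=10: L0/L1/L2 = HG/BF/- → run H
t=11: L0/L1/L2 = G/BFH/- → run G
t=12: L0/L1/L2 = G/BFH/- → run G
t=13: L0/L1/L2 = G/BFH/- → run G
t=14: L0/L1/L2 = -/BFHG/- → run B
t=15: L0/L1/L2 = -/BFHG/- → run B
t=16: L0/L1/L2 = -/FHG/- → run F
t=17: L0/L1/L2 = -/FHG/- → run F
t=18: L0/L1/L2 = -/HG/- → run H
t=19: L0/L1/L2 = -/HG/- → run H
t=20: L0/L1/L2 = -/G/- → run G
t=21: L0/L1/L2 = -/G/- → run G
t=22: L0/L1/L2 = -/G/- → run G
t=23: L0/L1/L2 = -/G/- → run G
t=24: L0/L1/L2 = -/G/- → run G
t=25: (idle)
t=26: (idle)
t=27: (idle)
t=28: (idle)
t=29: (idle)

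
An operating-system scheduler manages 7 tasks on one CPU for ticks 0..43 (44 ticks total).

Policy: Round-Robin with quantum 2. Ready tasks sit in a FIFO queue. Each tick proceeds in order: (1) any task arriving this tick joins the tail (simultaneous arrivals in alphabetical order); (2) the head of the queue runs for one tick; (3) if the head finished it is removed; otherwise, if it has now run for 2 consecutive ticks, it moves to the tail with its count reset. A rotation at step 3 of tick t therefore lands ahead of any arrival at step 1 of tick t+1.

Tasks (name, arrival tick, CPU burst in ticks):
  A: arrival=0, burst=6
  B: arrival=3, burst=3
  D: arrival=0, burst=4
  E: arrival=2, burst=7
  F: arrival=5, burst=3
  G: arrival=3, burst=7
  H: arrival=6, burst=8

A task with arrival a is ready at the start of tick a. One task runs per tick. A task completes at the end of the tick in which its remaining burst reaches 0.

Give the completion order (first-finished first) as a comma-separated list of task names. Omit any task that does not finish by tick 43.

t=0: queue=[A,D] q_used=0 → run A
t=1: queue=[A,D] q_used=1 → run A
t=2: queue=[D,A,E] q_used=0 → run D
t=3: queue=[D,A,E,B,G] q_used=1 → run D
t=4: queue=[A,E,B,G,D] q_used=0 → run A
t=5: queue=[A,E,B,G,D,F] q_used=1 → run A
t=6: queue=[E,B,G,D,F,A,H] q_used=0 → run E
t=7: queue=[E,B,G,D,F,A,H] q_used=1 → run E
t=8: queue=[B,G,D,F,A,H,E] q_used=0 → run B
t=9: queue=[B,G,D,F,A,H,E] q_used=1 → run B
t=10: queue=[G,D,F,A,H,E,B] q_used=0 → run G
t=11: queue=[G,D,F,A,H,E,B] q_used=1 → run G
t=12: queue=[D,F,A,H,E,B,G] q_used=0 → run D
t=13: queue=[D,F,A,H,E,B,G] q_used=1 → run D
t=14: queue=[F,A,H,E,B,G] q_used=0 → run F
t=15: queue=[F,A,H,E,B,G] q_used=1 → run F
t=16: queue=[A,H,E,B,G,F] q_used=0 → run A
t=17: queue=[A,H,E,B,G,F] q_used=1 → run A
t=18: queue=[H,E,B,G,F] q_used=0 → run H
t=19: queue=[H,E,B,G,F] q_used=1 → run H
t=20: queue=[E,B,G,F,H] q_used=0 → run E
t=21: queue=[E,B,G,F,H] q_used=1 → run E
t=22: queue=[B,G,F,H,E] q_used=0 → run B
t=23: queue=[G,F,H,E] q_used=0 → run G
t=24: queue=[G,F,H,E] q_used=1 → run G
t=25: queue=[F,H,E,G] q_used=0 → run F
t=26: queue=[H,E,G] q_used=0 → run H
t=27: queue=[H,E,G] q_used=1 → run H
t=28: queue=[E,G,H] q_used=0 → run E
t=29: queue=[E,G,H] q_used=1 → run E
t=30: queue=[G,H,E] q_used=0 → run G
t=31: queue=[G,H,E] q_used=1 → run G
t=32: queue=[H,E,G] q_used=0 → run H
t=33: queue=[H,E,G] q_used=1 → run H
t=34: queue=[E,G,H] q_used=0 → run E
t=35: queue=[G,H] q_used=0 → run G
t=36: queue=[H] q_used=0 → run H
t=37: queue=[H] q_used=1 → run H
t=38: (idle)
t=39: (idle)
t=40: (idle)
t=41: (idle)
t=42: (idle)
t=43: (idle)

completion order = D, A, B, F, E, G, H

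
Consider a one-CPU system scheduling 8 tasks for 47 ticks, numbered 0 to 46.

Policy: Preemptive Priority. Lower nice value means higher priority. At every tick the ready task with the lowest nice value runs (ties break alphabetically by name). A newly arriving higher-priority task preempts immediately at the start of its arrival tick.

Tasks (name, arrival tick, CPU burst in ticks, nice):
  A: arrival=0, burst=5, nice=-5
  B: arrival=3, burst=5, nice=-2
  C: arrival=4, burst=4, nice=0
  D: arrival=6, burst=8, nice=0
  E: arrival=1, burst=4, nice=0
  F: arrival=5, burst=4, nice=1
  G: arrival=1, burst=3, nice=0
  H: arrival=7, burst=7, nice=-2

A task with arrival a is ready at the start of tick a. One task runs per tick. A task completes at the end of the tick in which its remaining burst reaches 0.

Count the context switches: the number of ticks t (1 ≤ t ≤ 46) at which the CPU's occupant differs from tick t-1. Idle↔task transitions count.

t=0: ready={A} → run A
t=1: ready={A,E,G} → run A
t=2: ready={A,E,G} → run A
t=3: ready={A,B,E,G} → run A
t=4: ready={A,B,C,E,G} → run A
t=5: ready={B,C,E,F,G} → run B
t=6: ready={B,C,D,E,F,G} → run B
t=7: ready={B,C,D,E,F,G,H} → run B
t=8: ready={B,C,D,E,F,G,H} → run B
t=9: ready={B,C,D,E,F,G,H} → run B
t=10: ready={C,D,E,F,G,H} → run H
t=11: ready={C,D,E,F,G,H} → run H
t=12: ready={C,D,E,F,G,H} → run H
t=13: ready={C,D,E,F,G,H} → run H
t=14: ready={C,D,E,F,G,H} → run H
t=15: ready={C,D,E,F,G,H} → run H
t=16: ready={C,D,E,F,G,H} → run H
t=17: ready={C,D,E,F,G} → run C
t=18: ready={C,D,E,F,G} → run C
t=19: ready={C,D,E,F,G} → run C
t=20: ready={C,D,E,F,G} → run C
t=21: ready={D,E,F,G} → run D
t=22: ready={D,E,F,G} → run D
t=23: ready={D,E,F,G} → run D
t=24: ready={D,E,F,G} → run D
t=25: ready={D,E,F,G} → run D
t=26: ready={D,E,F,G} → run D
t=27: ready={D,E,F,G} → run D
t=28: ready={D,E,F,G} → run D
t=29: ready={E,F,G} → run E
t=30: ready={E,F,G} → run E
t=31: ready={E,F,G} → run E
t=32: ready={E,F,G} → run E
t=33: ready={F,G} → run G
t=34: ready={F,G} → run G
t=35: ready={F,G} → run G
t=36: ready={F} → run F
t=37: ready={F} → run F
t=38: ready={F} → run F
t=39: ready={F} → run F
t=40: (idle)
t=41: (idle)
t=42: (idle)
t=43: (idle)
t=44: (idle)
t=45: (idle)
t=46: (idle)

context switches = 8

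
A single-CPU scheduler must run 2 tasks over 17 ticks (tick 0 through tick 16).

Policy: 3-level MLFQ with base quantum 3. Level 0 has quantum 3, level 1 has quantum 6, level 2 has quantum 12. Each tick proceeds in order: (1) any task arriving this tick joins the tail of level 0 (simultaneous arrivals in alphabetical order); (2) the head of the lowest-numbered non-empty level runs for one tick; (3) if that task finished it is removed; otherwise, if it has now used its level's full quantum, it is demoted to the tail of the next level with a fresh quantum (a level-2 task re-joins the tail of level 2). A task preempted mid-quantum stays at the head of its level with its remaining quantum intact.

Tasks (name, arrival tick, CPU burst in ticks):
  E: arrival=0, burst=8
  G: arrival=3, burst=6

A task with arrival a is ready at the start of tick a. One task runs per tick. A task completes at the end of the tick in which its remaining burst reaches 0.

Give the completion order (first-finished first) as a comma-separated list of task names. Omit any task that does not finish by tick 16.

completion order = E, G

t=0: L0/L1/L2 = E/-/- → run E
t=1: L0/L1/L2 = E/-/- → run E
t=2: L0/L1/L2 = E/-/- → run E
t=3: L0/L1/L2 = G/E/- → run G
t=4: L0/L1/L2 = G/E/- → run G
t=5: L0/L1/L2 = G/E/- → run G
t=6: L0/L1/L2 = -/EG/- → run E
t=7: L0/L1/L2 = -/EG/- → run E
t=8: L0/L1/L2 = -/EG/- → run E
t=9: L0/L1/L2 = -/EG/- → run E
t=10: L0/L1/L2 = -/EG/- → run E
t=11: L0/L1/L2 = -/G/- → run G
t=12: L0/L1/L2 = -/G/- → run G
t=13: L0/L1/L2 = -/G/- → run G
t=14: (idle)
t=15: (idle)
t=16: (idle)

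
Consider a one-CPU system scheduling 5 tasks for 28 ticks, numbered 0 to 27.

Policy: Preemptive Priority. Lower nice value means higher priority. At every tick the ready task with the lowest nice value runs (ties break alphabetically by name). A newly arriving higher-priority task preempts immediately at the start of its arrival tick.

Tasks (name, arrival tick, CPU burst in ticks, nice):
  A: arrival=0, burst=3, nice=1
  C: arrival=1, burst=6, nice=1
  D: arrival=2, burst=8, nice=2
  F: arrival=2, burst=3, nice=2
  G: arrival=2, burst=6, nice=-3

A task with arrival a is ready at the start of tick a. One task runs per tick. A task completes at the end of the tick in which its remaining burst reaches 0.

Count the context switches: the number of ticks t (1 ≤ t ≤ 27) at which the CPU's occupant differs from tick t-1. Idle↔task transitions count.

t=0: ready={A} → run A
t=1: ready={A,C} → run A
t=2: ready={A,C,D,F,G} → run G
t=3: ready={A,C,D,F,G} → run G
t=4: ready={A,C,D,F,G} → run G
t=5: ready={A,C,D,F,G} → run G
t=6: ready={A,C,D,F,G} → run G
t=7: ready={A,C,D,F,G} → run G
t=8: ready={A,C,D,F} → run A
t=9: ready={C,D,F} → run C
t=10: ready={C,D,F} → run C
t=11: ready={C,D,F} → run C
t=12: ready={C,D,F} → run C
t=13: ready={C,D,F} → run C
t=14: ready={C,D,F} → run C
t=15: ready={D,F} → run D
t=16: ready={D,F} → run D
t=17: ready={D,F} → run D
t=18: ready={D,F} → run D
t=19: ready={D,F} → run D
t=20: ready={D,F} → run D
t=21: ready={D,F} → run D
t=22: ready={D,F} → run D
t=23: ready={F} → run F
t=24: ready={F} → run F
t=25: ready={F} → run F
t=26: (idle)
t=27: (idle)

context switches = 6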